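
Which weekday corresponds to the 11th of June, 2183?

Wednesday

Doomsday rule: the anchor day for the 2100s is Sunday. For year 83: 83÷12 = 6 r 11, and 11÷4 = 2, so 6+11+2 = 19.
Sunday + 19 ≡ Friday — that's 2183's doomsday.
In June the doomsday date is Jun 6.
Jun 11 is 5 days after Jun 6; 5 mod 7 = 5, so Friday + 5 = Wednesday.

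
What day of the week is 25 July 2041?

Doomsday rule: the anchor day for the 2000s is Tuesday. For year 41: 41÷12 = 3 r 5, and 5÷4 = 1, so 3+5+1 = 9.
Tuesday + 9 ≡ Thursday — that's 2041's doomsday.
In July the doomsday date is Jul 11.
Jul 25 is 14 days after Jul 11; 14 mod 7 = 0, so Thursday + 0 = Thursday.

Thursday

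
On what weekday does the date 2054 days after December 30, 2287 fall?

First find the weekday of Dec 30, 2287. Doomsday rule: the anchor day for the 2200s is Friday. For year 87: 87÷12 = 7 r 3, and 3÷4 = 0, so 7+3+0 = 10.
Friday + 10 ≡ Monday — that's 2287's doomsday.
In December the doomsday date is Dec 12.
Dec 30 is 18 days after Dec 12; 18 mod 7 = 4, so Monday + 4 = Friday.
2054 mod 7 = 3, so 2054 days after a Friday is Friday + 3 = Monday.

Monday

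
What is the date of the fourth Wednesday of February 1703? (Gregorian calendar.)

February 1, 1703 is a Thursday.
The first Wednesday is therefore February 7 (6 days later).
The fourth Wednesday is 7 + 3×7 = February 28.

February 28, 1703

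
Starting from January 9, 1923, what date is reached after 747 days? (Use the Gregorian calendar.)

January 25, 1925

+365 (one year) → Jan 9, 1924 (382 left).
Jan has 31 days: +23 → Feb 1, 1924 (359 left).
Feb has 29 days: +29 → Mar 1, 1924 (330 left).
Mar has 31 days: +31 → Apr 1, 1924 (299 left).
Apr has 30 days: +30 → May 1, 1924 (269 left).
May has 31 days: +31 → Jun 1, 1924 (238 left).
Jun has 30 days: +30 → Jul 1, 1924 (208 left).
Jul has 31 days: +31 → Aug 1, 1924 (177 left).
Aug has 31 days: +31 → Sep 1, 1924 (146 left).
Sep has 30 days: +30 → Oct 1, 1924 (116 left).
Oct has 31 days: +31 → Nov 1, 1924 (85 left).
Nov has 30 days: +30 → Dec 1, 1924 (55 left).
Dec has 31 days: +31 → Jan 1, 1925 (24 left).
+24 → Jan 25, 1925.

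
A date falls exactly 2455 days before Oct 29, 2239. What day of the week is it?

First find the weekday of Oct 29, 2239. Doomsday rule: the anchor day for the 2200s is Friday. For year 39: 39÷12 = 3 r 3, and 3÷4 = 0, so 3+3+0 = 6.
Friday + 6 ≡ Thursday — that's 2239's doomsday.
In October the doomsday date is Oct 10.
Oct 29 is 19 days after Oct 10; 19 mod 7 = 5, so Thursday + 5 = Tuesday.
2455 mod 7 = 5, so 2455 days before a Tuesday is Tuesday − 5 = Thursday.

Thursday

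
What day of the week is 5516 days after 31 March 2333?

Friday

First find the weekday of Mar 31, 2333. Doomsday rule: the anchor day for the 2300s is Wednesday. For year 33: 33÷12 = 2 r 9, and 9÷4 = 2, so 2+9+2 = 13.
Wednesday + 13 ≡ Tuesday — that's 2333's doomsday.
In March the doomsday date is Mar 14.
Mar 31 is 17 days after Mar 14; 17 mod 7 = 3, so Tuesday + 3 = Friday.
5516 mod 7 = 0, so 5516 days after a Friday is Friday + 0 = Friday.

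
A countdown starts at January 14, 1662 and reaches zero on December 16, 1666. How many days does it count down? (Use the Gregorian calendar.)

1797

Jan 14, 1662 → Jan 14, 1663: 365 days.
Jan 14, 1663 → Jan 14, 1664: 365 days.
Jan 14, 1664 → Jan 14, 1665: 366 days (Feb 29, 1664 is in that span).
Jan 14, 1665 → Jan 14, 1666: 365 days.
Jan 14, 1666 → Feb 14, 1666: 31 days (January has 31).
Feb 14, 1666 → Mar 14, 1666: 28 days (February has 28).
Mar 14, 1666 → Apr 14, 1666: 31 days (March has 31).
Apr 14, 1666 → May 14, 1666: 30 days (April has 30).
May 14, 1666 → Jun 14, 1666: 31 days (May has 31).
Jun 14, 1666 → Jul 14, 1666: 30 days (June has 30).
Jul 14, 1666 → Aug 14, 1666: 31 days (July has 31).
Aug 14, 1666 → Sep 14, 1666: 31 days (August has 31).
Sep 14, 1666 → Oct 14, 1666: 30 days (September has 30).
Oct 14, 1666 → Nov 14, 1666: 31 days (October has 31).
Nov 14, 1666 → Dec 14, 1666: 30 days (November has 30).
Dec 14, 1666 → Dec 16, 1666: 2 days.
Total: 1797 days.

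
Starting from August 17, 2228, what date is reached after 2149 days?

+365 (one year) → Aug 17, 2229 (1784 left).
+365 (one year) → Aug 17, 2230 (1419 left).
+365 (one year) → Aug 17, 2231 (1054 left).
+366 (one year; includes Feb 29, 2232) → Aug 17, 2232 (688 left).
+365 (one year) → Aug 17, 2233 (323 left).
Aug has 31 days: +15 → Sep 1, 2233 (308 left).
Sep has 30 days: +30 → Oct 1, 2233 (278 left).
Oct has 31 days: +31 → Nov 1, 2233 (247 left).
Nov has 30 days: +30 → Dec 1, 2233 (217 left).
Dec has 31 days: +31 → Jan 1, 2234 (186 left).
Jan has 31 days: +31 → Feb 1, 2234 (155 left).
Feb has 28 days: +28 → Mar 1, 2234 (127 left).
Mar has 31 days: +31 → Apr 1, 2234 (96 left).
Apr has 30 days: +30 → May 1, 2234 (66 left).
May has 31 days: +31 → Jun 1, 2234 (35 left).
Jun has 30 days: +30 → Jul 1, 2234 (5 left).
+5 → Jul 6, 2234.

July 6, 2234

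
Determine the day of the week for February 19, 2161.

Thursday

Doomsday rule: the anchor day for the 2100s is Sunday. For year 61: 61÷12 = 5 r 1, and 1÷4 = 0, so 5+1+0 = 6.
Sunday + 6 ≡ Saturday — that's 2161's doomsday.
In February the doomsday date is Feb 28 (2161 is not a leap year).
Feb 19 is 9 days before Feb 28; 9 mod 7 = 2, so Saturday − 2 = Thursday.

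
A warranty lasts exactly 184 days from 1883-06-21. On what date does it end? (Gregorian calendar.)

Jun has 30 days: +10 → Jul 1, 1883 (174 left).
Jul has 31 days: +31 → Aug 1, 1883 (143 left).
Aug has 31 days: +31 → Sep 1, 1883 (112 left).
Sep has 30 days: +30 → Oct 1, 1883 (82 left).
Oct has 31 days: +31 → Nov 1, 1883 (51 left).
Nov has 30 days: +30 → Dec 1, 1883 (21 left).
+21 → Dec 22, 1883.

December 22, 1883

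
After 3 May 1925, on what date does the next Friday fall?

May 3, 1925 is a Sunday.
From Sunday to the next Friday is 5 days.
May 3, 1925 + 5 = May 8, 1925.

May 8, 1925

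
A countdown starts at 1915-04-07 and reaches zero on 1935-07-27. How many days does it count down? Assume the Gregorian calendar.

Apr 7, 1915 → Apr 7, 1916: 366 days (Feb 29, 1916 is in that span).
Apr 7, 1916 → Apr 7, 1917: 365 days.
Apr 7, 1917 → Apr 7, 1918: 365 days.
Apr 7, 1918 → Apr 7, 1919: 365 days.
Apr 7, 1919 → Apr 7, 1920: 366 days (Feb 29, 1920 is in that span).
Apr 7, 1920 → Apr 7, 1921: 365 days.
Apr 7, 1921 → Apr 7, 1922: 365 days.
Apr 7, 1922 → Apr 7, 1923: 365 days.
Apr 7, 1923 → Apr 7, 1924: 366 days (Feb 29, 1924 is in that span).
Apr 7, 1924 → Apr 7, 1925: 365 days.
Apr 7, 1925 → Apr 7, 1926: 365 days.
Apr 7, 1926 → Apr 7, 1927: 365 days.
Apr 7, 1927 → Apr 7, 1928: 366 days (Feb 29, 1928 is in that span).
Apr 7, 1928 → Apr 7, 1929: 365 days.
Apr 7, 1929 → Apr 7, 1930: 365 days.
Apr 7, 1930 → Apr 7, 1931: 365 days.
Apr 7, 1931 → Apr 7, 1932: 366 days (Feb 29, 1932 is in that span).
Apr 7, 1932 → Apr 7, 1933: 365 days.
Apr 7, 1933 → Apr 7, 1934: 365 days.
Apr 7, 1934 → Apr 7, 1935: 365 days.
Apr 7, 1935 → May 7, 1935: 30 days (April has 30).
May 7, 1935 → Jun 7, 1935: 31 days (May has 31).
Jun 7, 1935 → Jul 7, 1935: 30 days (June has 30).
Jul 7, 1935 → Jul 27, 1935: 20 days.
Total: 7416 days.

7416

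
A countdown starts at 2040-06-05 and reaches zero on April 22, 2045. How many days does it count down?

1782

Jun 5, 2040 → Jun 5, 2041: 365 days.
Jun 5, 2041 → Jun 5, 2042: 365 days.
Jun 5, 2042 → Jun 5, 2043: 365 days.
Jun 5, 2043 → Jun 5, 2044: 366 days (Feb 29, 2044 is in that span).
Jun 5, 2044 → Jul 5, 2044: 30 days (June has 30).
Jul 5, 2044 → Aug 5, 2044: 31 days (July has 31).
Aug 5, 2044 → Sep 5, 2044: 31 days (August has 31).
Sep 5, 2044 → Oct 5, 2044: 30 days (September has 30).
Oct 5, 2044 → Nov 5, 2044: 31 days (October has 31).
Nov 5, 2044 → Dec 5, 2044: 30 days (November has 30).
Dec 5, 2044 → Jan 5, 2045: 31 days (December has 31).
Jan 5, 2045 → Feb 5, 2045: 31 days (January has 31).
Feb 5, 2045 → Mar 5, 2045: 28 days (February has 28).
Mar 5, 2045 → Apr 5, 2045: 31 days (March has 31).
Apr 5, 2045 → Apr 22, 2045: 17 days.
Total: 1782 days.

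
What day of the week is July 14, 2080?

Sunday

Doomsday rule: the anchor day for the 2000s is Tuesday. For year 80: 80÷12 = 6 r 8, and 8÷4 = 2, so 6+8+2 = 16.
Tuesday + 16 ≡ Thursday — that's 2080's doomsday.
In July the doomsday date is Jul 11.
Jul 14 is 3 days after Jul 11; 3 mod 7 = 3, so Thursday + 3 = Sunday.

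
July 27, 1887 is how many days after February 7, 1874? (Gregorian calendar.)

4918

Feb 7, 1874 → Feb 7, 1875: 365 days.
Feb 7, 1875 → Feb 7, 1876: 365 days.
Feb 7, 1876 → Feb 7, 1877: 366 days (Feb 29, 1876 is in that span).
Feb 7, 1877 → Feb 7, 1878: 365 days.
Feb 7, 1878 → Feb 7, 1879: 365 days.
Feb 7, 1879 → Feb 7, 1880: 365 days.
Feb 7, 1880 → Feb 7, 1881: 366 days (Feb 29, 1880 is in that span).
Feb 7, 1881 → Feb 7, 1882: 365 days.
Feb 7, 1882 → Feb 7, 1883: 365 days.
Feb 7, 1883 → Feb 7, 1884: 365 days.
Feb 7, 1884 → Feb 7, 1885: 366 days (Feb 29, 1884 is in that span).
Feb 7, 1885 → Feb 7, 1886: 365 days.
Feb 7, 1886 → Feb 7, 1887: 365 days.
Feb 7, 1887 → Mar 7, 1887: 28 days (February has 28).
Mar 7, 1887 → Apr 7, 1887: 31 days (March has 31).
Apr 7, 1887 → May 7, 1887: 30 days (April has 30).
May 7, 1887 → Jun 7, 1887: 31 days (May has 31).
Jun 7, 1887 → Jul 7, 1887: 30 days (June has 30).
Jul 7, 1887 → Jul 27, 1887: 20 days.
Total: 4918 days.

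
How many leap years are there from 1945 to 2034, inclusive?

22

Multiples of 4 in [1945,2034]: 22.
Of those, multiples of 100: 1 (not leap unless ÷400).
Multiples of 400: 1.
Leap years = 22 − 1 + 1 = 22.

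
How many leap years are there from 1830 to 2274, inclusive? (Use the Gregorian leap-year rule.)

108

Multiples of 4 in [1830,2274]: 111.
Of those, multiples of 100: 4 (not leap unless ÷400).
Multiples of 400: 1.
Leap years = 111 − 4 + 1 = 108.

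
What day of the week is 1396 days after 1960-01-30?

First find the weekday of Jan 30, 1960. Doomsday rule: the anchor day for the 1900s is Wednesday. For year 60: 60÷12 = 5 r 0, and 0÷4 = 0, so 5+0+0 = 5.
Wednesday + 5 ≡ Monday — that's 1960's doomsday.
In January the doomsday date is Jan 4 (1960 is a leap year (divisible by 4)).
Jan 30 is 26 days after Jan 4; 26 mod 7 = 5, so Monday + 5 = Saturday.
1396 mod 7 = 3, so 1396 days after a Saturday is Saturday + 3 = Tuesday.

Tuesday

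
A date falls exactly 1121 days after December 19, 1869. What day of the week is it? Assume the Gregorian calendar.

Monday

First find the weekday of Dec 19, 1869. Doomsday rule: the anchor day for the 1800s is Friday. For year 69: 69÷12 = 5 r 9, and 9÷4 = 2, so 5+9+2 = 16.
Friday + 16 ≡ Sunday — that's 1869's doomsday.
In December the doomsday date is Dec 12.
Dec 19 is 7 days after Dec 12; 7 mod 7 = 0, so Sunday + 0 = Sunday.
1121 mod 7 = 1, so 1121 days after a Sunday is Sunday + 1 = Monday.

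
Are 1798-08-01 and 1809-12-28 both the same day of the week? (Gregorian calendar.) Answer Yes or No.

No

From Aug 1, 1798 to Dec 28, 1809 is 4166 days.
4166 mod 7 = 1, so they are different weekdays.
(Aug 1, 1798 is a Wednesday; Dec 28, 1809 is a Thursday.)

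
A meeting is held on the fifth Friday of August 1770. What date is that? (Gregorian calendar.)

August 31, 1770

August 1, 1770 is a Wednesday.
The first Friday is therefore August 3 (2 days later).
The fifth Friday is 3 + 4×7 = August 31.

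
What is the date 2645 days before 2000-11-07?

August 11, 1993

−366 (one year; includes Feb 29, 2000) → Nov 7, 1999 (2279 left).
−365 (one year) → Nov 7, 1998 (1914 left).
−365 (one year) → Nov 7, 1997 (1549 left).
−365 (one year) → Nov 7, 1996 (1184 left).
−366 (one year; includes Feb 29, 1996) → Nov 7, 1995 (818 left).
−365 (one year) → Nov 7, 1994 (453 left).
−365 (one year) → Nov 7, 1993 (88 left).
−7 → Oct 31, 1993 (end of Oct, 31 days; 81 left).
−31 → Sep 30, 1993 (end of Sep, 30 days; 50 left).
−30 → Aug 31, 1993 (end of Aug, 31 days; 20 left).
−20 → Aug 11, 1993.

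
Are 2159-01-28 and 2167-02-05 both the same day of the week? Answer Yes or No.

From Jan 28, 2159 to Feb 5, 2167 is 2930 days.
2930 mod 7 = 4, so they are different weekdays.
(Jan 28, 2159 is a Sunday; Feb 5, 2167 is a Thursday.)

No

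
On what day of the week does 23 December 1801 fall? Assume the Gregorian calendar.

Doomsday rule: the anchor day for the 1800s is Friday. For year 01: 1÷12 = 0 r 1, and 1÷4 = 0, so 0+1+0 = 1.
Friday + 1 ≡ Saturday — that's 1801's doomsday.
In December the doomsday date is Dec 12.
Dec 23 is 11 days after Dec 12; 11 mod 7 = 4, so Saturday + 4 = Wednesday.

Wednesday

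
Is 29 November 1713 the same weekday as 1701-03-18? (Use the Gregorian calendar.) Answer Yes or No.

From Mar 18, 1701 to Nov 29, 1713 is 4639 days.
4639 mod 7 = 5, so they are different weekdays.
(Mar 18, 1701 is a Friday; Nov 29, 1713 is a Wednesday.)

No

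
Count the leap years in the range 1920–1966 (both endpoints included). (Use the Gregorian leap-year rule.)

Multiples of 4 in [1920,1966]: 12.
Of those, multiples of 100: 0 (not leap unless ÷400).
Multiples of 400: 0.
Leap years = 12 − 0 + 0 = 12.

12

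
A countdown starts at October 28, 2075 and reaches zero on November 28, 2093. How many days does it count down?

Oct 28, 2075 → Oct 28, 2076: 366 days (Feb 29, 2076 is in that span).
Oct 28, 2076 → Oct 28, 2077: 365 days.
Oct 28, 2077 → Oct 28, 2078: 365 days.
Oct 28, 2078 → Oct 28, 2079: 365 days.
Oct 28, 2079 → Oct 28, 2080: 366 days (Feb 29, 2080 is in that span).
Oct 28, 2080 → Oct 28, 2081: 365 days.
Oct 28, 2081 → Oct 28, 2082: 365 days.
Oct 28, 2082 → Oct 28, 2083: 365 days.
Oct 28, 2083 → Oct 28, 2084: 366 days (Feb 29, 2084 is in that span).
Oct 28, 2084 → Oct 28, 2085: 365 days.
Oct 28, 2085 → Oct 28, 2086: 365 days.
Oct 28, 2086 → Oct 28, 2087: 365 days.
Oct 28, 2087 → Oct 28, 2088: 366 days (Feb 29, 2088 is in that span).
Oct 28, 2088 → Oct 28, 2089: 365 days.
Oct 28, 2089 → Oct 28, 2090: 365 days.
Oct 28, 2090 → Oct 28, 2091: 365 days.
Oct 28, 2091 → Oct 28, 2092: 366 days (Feb 29, 2092 is in that span).
Oct 28, 2092 → Nov 28, 2092: 31 days (October has 31).
Nov 28, 2092 → Dec 28, 2092: 30 days (November has 30).
Dec 28, 2092 → Jan 28, 2093: 31 days (December has 31).
Jan 28, 2093 → Feb 28, 2093: 31 days (January has 31).
Feb 28, 2093 → Mar 28, 2093: 28 days (February has 28).
Mar 28, 2093 → Apr 28, 2093: 31 days (March has 31).
Apr 28, 2093 → May 28, 2093: 30 days (April has 30).
May 28, 2093 → Jun 28, 2093: 31 days (May has 31).
Jun 28, 2093 → Jul 28, 2093: 30 days (June has 30).
Jul 28, 2093 → Aug 28, 2093: 31 days (July has 31).
Aug 28, 2093 → Sep 28, 2093: 31 days (August has 31).
Sep 28, 2093 → Oct 28, 2093: 30 days (September has 30).
Oct 28, 2093 → Nov 28, 2093: 31 days.
Total: 6606 days.

6606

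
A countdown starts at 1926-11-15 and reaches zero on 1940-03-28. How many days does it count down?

4882

Nov 15, 1926 → Nov 15, 1927: 365 days.
Nov 15, 1927 → Nov 15, 1928: 366 days (Feb 29, 1928 is in that span).
Nov 15, 1928 → Nov 15, 1929: 365 days.
Nov 15, 1929 → Nov 15, 1930: 365 days.
Nov 15, 1930 → Nov 15, 1931: 365 days.
Nov 15, 1931 → Nov 15, 1932: 366 days (Feb 29, 1932 is in that span).
Nov 15, 1932 → Nov 15, 1933: 365 days.
Nov 15, 1933 → Nov 15, 1934: 365 days.
Nov 15, 1934 → Nov 15, 1935: 365 days.
Nov 15, 1935 → Nov 15, 1936: 366 days (Feb 29, 1936 is in that span).
Nov 15, 1936 → Nov 15, 1937: 365 days.
Nov 15, 1937 → Nov 15, 1938: 365 days.
Nov 15, 1938 → Nov 15, 1939: 365 days.
Nov 15, 1939 → Dec 15, 1939: 30 days (November has 30).
Dec 15, 1939 → Jan 15, 1940: 31 days (December has 31).
Jan 15, 1940 → Feb 15, 1940: 31 days (January has 31).
Feb 15, 1940 → Mar 15, 1940: 29 days (February has 29).
Mar 15, 1940 → Mar 28, 1940: 13 days.
Total: 4882 days.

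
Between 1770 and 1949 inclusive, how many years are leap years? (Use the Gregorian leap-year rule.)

43

Multiples of 4 in [1770,1949]: 45.
Of those, multiples of 100: 2 (not leap unless ÷400).
Multiples of 400: 0.
Leap years = 45 − 2 + 0 = 43.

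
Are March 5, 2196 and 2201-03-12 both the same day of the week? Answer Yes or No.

From Mar 5, 2196 to Mar 12, 2201 is 1832 days.
1832 mod 7 = 5, so they are different weekdays.
(Mar 5, 2196 is a Saturday; Mar 12, 2201 is a Thursday.)

No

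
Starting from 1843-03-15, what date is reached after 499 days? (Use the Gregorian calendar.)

+366 (one year; includes Feb 29, 1844) → Mar 15, 1844 (133 left).
Mar has 31 days: +17 → Apr 1, 1844 (116 left).
Apr has 30 days: +30 → May 1, 1844 (86 left).
May has 31 days: +31 → Jun 1, 1844 (55 left).
Jun has 30 days: +30 → Jul 1, 1844 (25 left).
+25 → Jul 26, 1844.

July 26, 1844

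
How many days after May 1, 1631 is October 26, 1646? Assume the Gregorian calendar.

May 1, 1631 → May 1, 1632: 366 days (Feb 29, 1632 is in that span).
May 1, 1632 → May 1, 1633: 365 days.
May 1, 1633 → May 1, 1634: 365 days.
May 1, 1634 → May 1, 1635: 365 days.
May 1, 1635 → May 1, 1636: 366 days (Feb 29, 1636 is in that span).
May 1, 1636 → May 1, 1637: 365 days.
May 1, 1637 → May 1, 1638: 365 days.
May 1, 1638 → May 1, 1639: 365 days.
May 1, 1639 → May 1, 1640: 366 days (Feb 29, 1640 is in that span).
May 1, 1640 → May 1, 1641: 365 days.
May 1, 1641 → May 1, 1642: 365 days.
May 1, 1642 → May 1, 1643: 365 days.
May 1, 1643 → May 1, 1644: 366 days (Feb 29, 1644 is in that span).
May 1, 1644 → May 1, 1645: 365 days.
May 1, 1645 → May 1, 1646: 365 days.
May 1, 1646 → Jun 1, 1646: 31 days (May has 31).
Jun 1, 1646 → Jul 1, 1646: 30 days (June has 30).
Jul 1, 1646 → Aug 1, 1646: 31 days (July has 31).
Aug 1, 1646 → Sep 1, 1646: 31 days (August has 31).
Sep 1, 1646 → Oct 1, 1646: 30 days (September has 30).
Oct 1, 1646 → Oct 26, 1646: 25 days.
Total: 5657 days.

5657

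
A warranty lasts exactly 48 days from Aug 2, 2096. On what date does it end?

September 19, 2096

Aug has 31 days: +30 → Sep 1, 2096 (18 left).
+18 → Sep 19, 2096.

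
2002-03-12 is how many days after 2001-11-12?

120

Nov 12, 2001 → Dec 12, 2001: 30 days (November has 30).
Dec 12, 2001 → Jan 12, 2002: 31 days (December has 31).
Jan 12, 2002 → Feb 12, 2002: 31 days (January has 31).
Feb 12, 2002 → Mar 12, 2002: 28 days.
Total: 120 days.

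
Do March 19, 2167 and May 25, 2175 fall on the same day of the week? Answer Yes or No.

From Mar 19, 2167 to May 25, 2175 is 2989 days.
2989 mod 7 = 0, so they are the same weekday.
(Mar 19, 2167 is a Thursday; May 25, 2175 is a Thursday.)

Yes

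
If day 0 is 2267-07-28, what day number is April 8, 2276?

3177

Jul 28, 2267 → Jul 28, 2268: 366 days (Feb 29, 2268 is in that span).
Jul 28, 2268 → Jul 28, 2269: 365 days.
Jul 28, 2269 → Jul 28, 2270: 365 days.
Jul 28, 2270 → Jul 28, 2271: 365 days.
Jul 28, 2271 → Jul 28, 2272: 366 days (Feb 29, 2272 is in that span).
Jul 28, 2272 → Jul 28, 2273: 365 days.
Jul 28, 2273 → Jul 28, 2274: 365 days.
Jul 28, 2274 → Jul 28, 2275: 365 days.
Jul 28, 2275 → Aug 28, 2275: 31 days (July has 31).
Aug 28, 2275 → Sep 28, 2275: 31 days (August has 31).
Sep 28, 2275 → Oct 28, 2275: 30 days (September has 30).
Oct 28, 2275 → Nov 28, 2275: 31 days (October has 31).
Nov 28, 2275 → Dec 28, 2275: 30 days (November has 30).
Dec 28, 2275 → Jan 28, 2276: 31 days (December has 31).
Jan 28, 2276 → Feb 28, 2276: 31 days (January has 31).
Feb 28, 2276 → Mar 28, 2276: 29 days (February has 29).
Mar 28, 2276 → Apr 8, 2276: 11 days.
Total: 3177 days.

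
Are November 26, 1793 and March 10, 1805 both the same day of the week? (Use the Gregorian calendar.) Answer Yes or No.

From Nov 26, 1793 to Mar 10, 1805 is 4121 days.
4121 mod 7 = 5, so they are different weekdays.
(Nov 26, 1793 is a Tuesday; Mar 10, 1805 is a Sunday.)

No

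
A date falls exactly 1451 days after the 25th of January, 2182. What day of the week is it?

First find the weekday of Jan 25, 2182. Doomsday rule: the anchor day for the 2100s is Sunday. For year 82: 82÷12 = 6 r 10, and 10÷4 = 2, so 6+10+2 = 18.
Sunday + 18 ≡ Thursday — that's 2182's doomsday.
In January the doomsday date is Jan 3 (2182 is not a leap year).
Jan 25 is 22 days after Jan 3; 22 mod 7 = 1, so Thursday + 1 = Friday.
1451 mod 7 = 2, so 1451 days after a Friday is Friday + 2 = Sunday.

Sunday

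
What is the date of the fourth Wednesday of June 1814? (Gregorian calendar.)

June 22, 1814

June 1, 1814 is a Wednesday.
The first Wednesday is therefore June 1 (same day).
The fourth Wednesday is 1 + 3×7 = June 22.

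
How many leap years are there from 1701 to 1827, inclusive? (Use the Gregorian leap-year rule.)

Multiples of 4 in [1701,1827]: 31.
Of those, multiples of 100: 1 (not leap unless ÷400).
Multiples of 400: 0.
Leap years = 31 − 1 + 0 = 30.

30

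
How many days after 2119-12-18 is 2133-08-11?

Dec 18, 2119 → Dec 18, 2120: 366 days (Feb 29, 2120 is in that span).
Dec 18, 2120 → Dec 18, 2121: 365 days.
Dec 18, 2121 → Dec 18, 2122: 365 days.
Dec 18, 2122 → Dec 18, 2123: 365 days.
Dec 18, 2123 → Dec 18, 2124: 366 days (Feb 29, 2124 is in that span).
Dec 18, 2124 → Dec 18, 2125: 365 days.
Dec 18, 2125 → Dec 18, 2126: 365 days.
Dec 18, 2126 → Dec 18, 2127: 365 days.
Dec 18, 2127 → Dec 18, 2128: 366 days (Feb 29, 2128 is in that span).
Dec 18, 2128 → Dec 18, 2129: 365 days.
Dec 18, 2129 → Dec 18, 2130: 365 days.
Dec 18, 2130 → Dec 18, 2131: 365 days.
Dec 18, 2131 → Dec 18, 2132: 366 days (Feb 29, 2132 is in that span).
Dec 18, 2132 → Jan 18, 2133: 31 days (December has 31).
Jan 18, 2133 → Feb 18, 2133: 31 days (January has 31).
Feb 18, 2133 → Mar 18, 2133: 28 days (February has 28).
Mar 18, 2133 → Apr 18, 2133: 31 days (March has 31).
Apr 18, 2133 → May 18, 2133: 30 days (April has 30).
May 18, 2133 → Jun 18, 2133: 31 days (May has 31).
Jun 18, 2133 → Jul 18, 2133: 30 days (June has 30).
Jul 18, 2133 → Aug 11, 2133: 24 days.
Total: 4985 days.

4985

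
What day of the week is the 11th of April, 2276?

Tuesday

Doomsday rule: the anchor day for the 2200s is Friday. For year 76: 76÷12 = 6 r 4, and 4÷4 = 1, so 6+4+1 = 11.
Friday + 11 ≡ Tuesday — that's 2276's doomsday.
In April the doomsday date is Apr 4.
Apr 11 is 7 days after Apr 4; 7 mod 7 = 0, so Tuesday + 0 = Tuesday.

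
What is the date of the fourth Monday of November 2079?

November 1, 2079 is a Wednesday.
The first Monday is therefore November 6 (5 days later).
The fourth Monday is 6 + 3×7 = November 27.

November 27, 2079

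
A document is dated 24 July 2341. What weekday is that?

Doomsday rule: the anchor day for the 2300s is Wednesday. For year 41: 41÷12 = 3 r 5, and 5÷4 = 1, so 3+5+1 = 9.
Wednesday + 9 ≡ Friday — that's 2341's doomsday.
In July the doomsday date is Jul 11.
Jul 24 is 13 days after Jul 11; 13 mod 7 = 6, so Friday + 6 = Thursday.

Thursday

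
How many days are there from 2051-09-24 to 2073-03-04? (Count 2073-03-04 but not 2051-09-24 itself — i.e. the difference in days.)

Sep 24, 2051 → Sep 24, 2052: 366 days (Feb 29, 2052 is in that span).
Sep 24, 2052 → Sep 24, 2053: 365 days.
Sep 24, 2053 → Sep 24, 2054: 365 days.
Sep 24, 2054 → Sep 24, 2055: 365 days.
Sep 24, 2055 → Sep 24, 2056: 366 days (Feb 29, 2056 is in that span).
Sep 24, 2056 → Sep 24, 2057: 365 days.
Sep 24, 2057 → Sep 24, 2058: 365 days.
Sep 24, 2058 → Sep 24, 2059: 365 days.
Sep 24, 2059 → Sep 24, 2060: 366 days (Feb 29, 2060 is in that span).
Sep 24, 2060 → Sep 24, 2061: 365 days.
Sep 24, 2061 → Sep 24, 2062: 365 days.
Sep 24, 2062 → Sep 24, 2063: 365 days.
Sep 24, 2063 → Sep 24, 2064: 366 days (Feb 29, 2064 is in that span).
Sep 24, 2064 → Sep 24, 2065: 365 days.
Sep 24, 2065 → Sep 24, 2066: 365 days.
Sep 24, 2066 → Sep 24, 2067: 365 days.
Sep 24, 2067 → Sep 24, 2068: 366 days (Feb 29, 2068 is in that span).
Sep 24, 2068 → Sep 24, 2069: 365 days.
Sep 24, 2069 → Sep 24, 2070: 365 days.
Sep 24, 2070 → Sep 24, 2071: 365 days.
Sep 24, 2071 → Sep 24, 2072: 366 days (Feb 29, 2072 is in that span).
Sep 24, 2072 → Oct 24, 2072: 30 days (September has 30).
Oct 24, 2072 → Nov 24, 2072: 31 days (October has 31).
Nov 24, 2072 → Dec 24, 2072: 30 days (November has 30).
Dec 24, 2072 → Jan 24, 2073: 31 days (December has 31).
Jan 24, 2073 → Feb 24, 2073: 31 days (January has 31).
Feb 24, 2073 → Mar 4, 2073: 8 days.
Total: 7832 days.

7832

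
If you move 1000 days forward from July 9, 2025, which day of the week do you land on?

Tuesday

First find the weekday of Jul 9, 2025. Doomsday rule: the anchor day for the 2000s is Tuesday. For year 25: 25÷12 = 2 r 1, and 1÷4 = 0, so 2+1+0 = 3.
Tuesday + 3 ≡ Friday — that's 2025's doomsday.
In July the doomsday date is Jul 11.
Jul 9 is 2 days before Jul 11; 2 mod 7 = 2, so Friday − 2 = Wednesday.
1000 mod 7 = 6, so 1000 days after a Wednesday is Wednesday + 6 = Tuesday.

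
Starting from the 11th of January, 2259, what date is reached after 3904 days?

September 19, 2269

+365 (one year) → Jan 11, 2260 (3539 left).
+366 (one year; includes Feb 29, 2260) → Jan 11, 2261 (3173 left).
+365 (one year) → Jan 11, 2262 (2808 left).
+365 (one year) → Jan 11, 2263 (2443 left).
+365 (one year) → Jan 11, 2264 (2078 left).
+366 (one year; includes Feb 29, 2264) → Jan 11, 2265 (1712 left).
+365 (one year) → Jan 11, 2266 (1347 left).
+365 (one year) → Jan 11, 2267 (982 left).
+365 (one year) → Jan 11, 2268 (617 left).
+366 (one year; includes Feb 29, 2268) → Jan 11, 2269 (251 left).
Jan has 31 days: +21 → Feb 1, 2269 (230 left).
Feb has 28 days: +28 → Mar 1, 2269 (202 left).
Mar has 31 days: +31 → Apr 1, 2269 (171 left).
Apr has 30 days: +30 → May 1, 2269 (141 left).
May has 31 days: +31 → Jun 1, 2269 (110 left).
Jun has 30 days: +30 → Jul 1, 2269 (80 left).
Jul has 31 days: +31 → Aug 1, 2269 (49 left).
Aug has 31 days: +31 → Sep 1, 2269 (18 left).
+18 → Sep 19, 2269.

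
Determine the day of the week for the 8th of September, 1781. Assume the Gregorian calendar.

Saturday

Doomsday rule: the anchor day for the 1700s is Sunday. For year 81: 81÷12 = 6 r 9, and 9÷4 = 2, so 6+9+2 = 17.
Sunday + 17 ≡ Wednesday — that's 1781's doomsday.
In September the doomsday date is Sep 5.
Sep 8 is 3 days after Sep 5; 3 mod 7 = 3, so Wednesday + 3 = Saturday.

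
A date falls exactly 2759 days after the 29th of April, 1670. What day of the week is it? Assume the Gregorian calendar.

Wednesday

Apr 29, 1670 is a Tuesday.
2759 mod 7 = 1, so 2759 days after a Tuesday is Tuesday + 1 = Wednesday.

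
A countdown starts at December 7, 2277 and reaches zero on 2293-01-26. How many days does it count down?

5529

Dec 7, 2277 → Dec 7, 2278: 365 days.
Dec 7, 2278 → Dec 7, 2279: 365 days.
Dec 7, 2279 → Dec 7, 2280: 366 days (Feb 29, 2280 is in that span).
Dec 7, 2280 → Dec 7, 2281: 365 days.
Dec 7, 2281 → Dec 7, 2282: 365 days.
Dec 7, 2282 → Dec 7, 2283: 365 days.
Dec 7, 2283 → Dec 7, 2284: 366 days (Feb 29, 2284 is in that span).
Dec 7, 2284 → Dec 7, 2285: 365 days.
Dec 7, 2285 → Dec 7, 2286: 365 days.
Dec 7, 2286 → Dec 7, 2287: 365 days.
Dec 7, 2287 → Dec 7, 2288: 366 days (Feb 29, 2288 is in that span).
Dec 7, 2288 → Dec 7, 2289: 365 days.
Dec 7, 2289 → Dec 7, 2290: 365 days.
Dec 7, 2290 → Dec 7, 2291: 365 days.
Dec 7, 2291 → Dec 7, 2292: 366 days (Feb 29, 2292 is in that span).
Dec 7, 2292 → Jan 7, 2293: 31 days (December has 31).
Jan 7, 2293 → Jan 26, 2293: 19 days.
Total: 5529 days.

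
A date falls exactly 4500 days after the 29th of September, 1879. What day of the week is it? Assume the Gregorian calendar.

Sunday

First find the weekday of Sep 29, 1879. Doomsday rule: the anchor day for the 1800s is Friday. For year 79: 79÷12 = 6 r 7, and 7÷4 = 1, so 6+7+1 = 14.
Friday + 14 ≡ Friday — that's 1879's doomsday.
In September the doomsday date is Sep 5.
Sep 29 is 24 days after Sep 5; 24 mod 7 = 3, so Friday + 3 = Monday.
4500 mod 7 = 6, so 4500 days after a Monday is Monday + 6 = Sunday.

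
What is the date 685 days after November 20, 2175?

October 5, 2177

+366 (one year; includes Feb 29, 2176) → Nov 20, 2176 (319 left).
Nov has 30 days: +11 → Dec 1, 2176 (308 left).
Dec has 31 days: +31 → Jan 1, 2177 (277 left).
Jan has 31 days: +31 → Feb 1, 2177 (246 left).
Feb has 28 days: +28 → Mar 1, 2177 (218 left).
Mar has 31 days: +31 → Apr 1, 2177 (187 left).
Apr has 30 days: +30 → May 1, 2177 (157 left).
May has 31 days: +31 → Jun 1, 2177 (126 left).
Jun has 30 days: +30 → Jul 1, 2177 (96 left).
Jul has 31 days: +31 → Aug 1, 2177 (65 left).
Aug has 31 days: +31 → Sep 1, 2177 (34 left).
Sep has 30 days: +30 → Oct 1, 2177 (4 left).
+4 → Oct 5, 2177.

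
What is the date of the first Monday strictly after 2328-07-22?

July 23, 2328

Jul 22, 2328 is a Sunday.
From Sunday to the next Monday is 1 day.
Jul 22, 2328 + 1 = Jul 23, 2328.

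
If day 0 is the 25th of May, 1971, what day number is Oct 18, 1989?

6721

May 25, 1971 → May 25, 1972: 366 days (Feb 29, 1972 is in that span).
May 25, 1972 → May 25, 1973: 365 days.
May 25, 1973 → May 25, 1974: 365 days.
May 25, 1974 → May 25, 1975: 365 days.
May 25, 1975 → May 25, 1976: 366 days (Feb 29, 1976 is in that span).
May 25, 1976 → May 25, 1977: 365 days.
May 25, 1977 → May 25, 1978: 365 days.
May 25, 1978 → May 25, 1979: 365 days.
May 25, 1979 → May 25, 1980: 366 days (Feb 29, 1980 is in that span).
May 25, 1980 → May 25, 1981: 365 days.
May 25, 1981 → May 25, 1982: 365 days.
May 25, 1982 → May 25, 1983: 365 days.
May 25, 1983 → May 25, 1984: 366 days (Feb 29, 1984 is in that span).
May 25, 1984 → May 25, 1985: 365 days.
May 25, 1985 → May 25, 1986: 365 days.
May 25, 1986 → May 25, 1987: 365 days.
May 25, 1987 → May 25, 1988: 366 days (Feb 29, 1988 is in that span).
May 25, 1988 → May 25, 1989: 365 days.
May 25, 1989 → Jun 25, 1989: 31 days (May has 31).
Jun 25, 1989 → Jul 25, 1989: 30 days (June has 30).
Jul 25, 1989 → Aug 25, 1989: 31 days (July has 31).
Aug 25, 1989 → Sep 25, 1989: 31 days (August has 31).
Sep 25, 1989 → Oct 18, 1989: 23 days.
Total: 6721 days.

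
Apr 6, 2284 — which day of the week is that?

Sunday

Doomsday rule: the anchor day for the 2200s is Friday. For year 84: 84÷12 = 7 r 0, and 0÷4 = 0, so 7+0+0 = 7.
Friday + 7 ≡ Friday — that's 2284's doomsday.
In April the doomsday date is Apr 4.
Apr 6 is 2 days after Apr 4; 2 mod 7 = 2, so Friday + 2 = Sunday.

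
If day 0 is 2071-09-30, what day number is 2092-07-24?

7603

Sep 30, 2071 → Sep 30, 2072: 366 days (Feb 29, 2072 is in that span).
Sep 30, 2072 → Sep 30, 2073: 365 days.
Sep 30, 2073 → Sep 30, 2074: 365 days.
Sep 30, 2074 → Sep 30, 2075: 365 days.
Sep 30, 2075 → Sep 30, 2076: 366 days (Feb 29, 2076 is in that span).
Sep 30, 2076 → Sep 30, 2077: 365 days.
Sep 30, 2077 → Sep 30, 2078: 365 days.
Sep 30, 2078 → Sep 30, 2079: 365 days.
Sep 30, 2079 → Sep 30, 2080: 366 days (Feb 29, 2080 is in that span).
Sep 30, 2080 → Sep 30, 2081: 365 days.
Sep 30, 2081 → Sep 30, 2082: 365 days.
Sep 30, 2082 → Sep 30, 2083: 365 days.
Sep 30, 2083 → Sep 30, 2084: 366 days (Feb 29, 2084 is in that span).
Sep 30, 2084 → Sep 30, 2085: 365 days.
Sep 30, 2085 → Sep 30, 2086: 365 days.
Sep 30, 2086 → Sep 30, 2087: 365 days.
Sep 30, 2087 → Sep 30, 2088: 366 days (Feb 29, 2088 is in that span).
Sep 30, 2088 → Sep 30, 2089: 365 days.
Sep 30, 2089 → Sep 30, 2090: 365 days.
Sep 30, 2090 → Sep 30, 2091: 365 days.
Sep 30, 2091 → Oct 30, 2091: 30 days (September has 30).
Oct 30, 2091 → Nov 30, 2091: 31 days (October has 31).
Nov 30, 2091 → Dec 30, 2091: 30 days (November has 30).
Dec 30, 2091 → Jan 30, 2092: 31 days (December has 31).
Jan 30, 2092 → Feb 29, 2092: 30 days (January has 31).
Feb 29, 2092 → Mar 29, 2092: 29 days (February has 29).
Mar 29, 2092 → Apr 29, 2092: 31 days (March has 31).
Apr 29, 2092 → May 29, 2092: 30 days (April has 30).
May 29, 2092 → Jun 29, 2092: 31 days (May has 31).
Jun 29, 2092 → Jul 24, 2092: 25 days.
Total: 7603 days.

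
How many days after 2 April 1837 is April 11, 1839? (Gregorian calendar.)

739

Apr 2, 1837 → Apr 2, 1838: 365 days.
Apr 2, 1838 → May 2, 1838: 30 days (April has 30).
May 2, 1838 → Jun 2, 1838: 31 days (May has 31).
Jun 2, 1838 → Jul 2, 1838: 30 days (June has 30).
Jul 2, 1838 → Aug 2, 1838: 31 days (July has 31).
Aug 2, 1838 → Sep 2, 1838: 31 days (August has 31).
Sep 2, 1838 → Oct 2, 1838: 30 days (September has 30).
Oct 2, 1838 → Nov 2, 1838: 31 days (October has 31).
Nov 2, 1838 → Dec 2, 1838: 30 days (November has 30).
Dec 2, 1838 → Jan 2, 1839: 31 days (December has 31).
Jan 2, 1839 → Feb 2, 1839: 31 days (January has 31).
Feb 2, 1839 → Mar 2, 1839: 28 days (February has 28).
Mar 2, 1839 → Apr 2, 1839: 31 days (March has 31).
Apr 2, 1839 → Apr 11, 1839: 9 days.
Total: 739 days.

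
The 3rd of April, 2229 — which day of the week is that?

Friday

Doomsday rule: the anchor day for the 2200s is Friday. For year 29: 29÷12 = 2 r 5, and 5÷4 = 1, so 2+5+1 = 8.
Friday + 8 ≡ Saturday — that's 2229's doomsday.
In April the doomsday date is Apr 4.
Apr 3 is 1 day before Apr 4; 1 mod 7 = 1, so Saturday − 1 = Friday.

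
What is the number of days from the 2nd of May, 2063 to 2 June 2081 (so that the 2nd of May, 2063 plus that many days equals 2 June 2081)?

6606

May 2, 2063 → May 2, 2064: 366 days (Feb 29, 2064 is in that span).
May 2, 2064 → May 2, 2065: 365 days.
May 2, 2065 → May 2, 2066: 365 days.
May 2, 2066 → May 2, 2067: 365 days.
May 2, 2067 → May 2, 2068: 366 days (Feb 29, 2068 is in that span).
May 2, 2068 → May 2, 2069: 365 days.
May 2, 2069 → May 2, 2070: 365 days.
May 2, 2070 → May 2, 2071: 365 days.
May 2, 2071 → May 2, 2072: 366 days (Feb 29, 2072 is in that span).
May 2, 2072 → May 2, 2073: 365 days.
May 2, 2073 → May 2, 2074: 365 days.
May 2, 2074 → May 2, 2075: 365 days.
May 2, 2075 → May 2, 2076: 366 days (Feb 29, 2076 is in that span).
May 2, 2076 → May 2, 2077: 365 days.
May 2, 2077 → May 2, 2078: 365 days.
May 2, 2078 → May 2, 2079: 365 days.
May 2, 2079 → May 2, 2080: 366 days (Feb 29, 2080 is in that span).
May 2, 2080 → Jun 2, 2080: 31 days (May has 31).
Jun 2, 2080 → Jul 2, 2080: 30 days (June has 30).
Jul 2, 2080 → Aug 2, 2080: 31 days (July has 31).
Aug 2, 2080 → Sep 2, 2080: 31 days (August has 31).
Sep 2, 2080 → Oct 2, 2080: 30 days (September has 30).
Oct 2, 2080 → Nov 2, 2080: 31 days (October has 31).
Nov 2, 2080 → Dec 2, 2080: 30 days (November has 30).
Dec 2, 2080 → Jan 2, 2081: 31 days (December has 31).
Jan 2, 2081 → Feb 2, 2081: 31 days (January has 31).
Feb 2, 2081 → Mar 2, 2081: 28 days (February has 28).
Mar 2, 2081 → Apr 2, 2081: 31 days (March has 31).
Apr 2, 2081 → May 2, 2081: 30 days (April has 30).
May 2, 2081 → Jun 2, 2081: 31 days.
Total: 6606 days.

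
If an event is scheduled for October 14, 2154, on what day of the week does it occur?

Monday

Doomsday rule: the anchor day for the 2100s is Sunday. For year 54: 54÷12 = 4 r 6, and 6÷4 = 1, so 4+6+1 = 11.
Sunday + 11 ≡ Thursday — that's 2154's doomsday.
In October the doomsday date is Oct 10.
Oct 14 is 4 days after Oct 10; 4 mod 7 = 4, so Thursday + 4 = Monday.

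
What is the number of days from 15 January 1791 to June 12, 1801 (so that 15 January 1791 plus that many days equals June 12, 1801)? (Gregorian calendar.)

3800

Jan 15, 1791 → Jan 15, 1792: 365 days.
Jan 15, 1792 → Jan 15, 1793: 366 days (Feb 29, 1792 is in that span).
Jan 15, 1793 → Jan 15, 1794: 365 days.
Jan 15, 1794 → Jan 15, 1795: 365 days.
Jan 15, 1795 → Jan 15, 1796: 365 days.
Jan 15, 1796 → Jan 15, 1797: 366 days (Feb 29, 1796 is in that span).
Jan 15, 1797 → Jan 15, 1798: 365 days.
Jan 15, 1798 → Jan 15, 1799: 365 days.
Jan 15, 1799 → Jan 15, 1800: 365 days.
Jan 15, 1800 → Jan 15, 1801: 365 days.
Jan 15, 1801 → Feb 15, 1801: 31 days (January has 31).
Feb 15, 1801 → Mar 15, 1801: 28 days (February has 28).
Mar 15, 1801 → Apr 15, 1801: 31 days (March has 31).
Apr 15, 1801 → May 15, 1801: 30 days (April has 30).
May 15, 1801 → Jun 12, 1801: 28 days.
Total: 3800 days.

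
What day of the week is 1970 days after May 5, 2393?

Saturday

May 5, 2393 is a Wednesday.
1970 mod 7 = 3, so 1970 days after a Wednesday is Wednesday + 3 = Saturday.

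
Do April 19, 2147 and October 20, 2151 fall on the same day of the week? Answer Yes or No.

From Apr 19, 2147 to Oct 20, 2151 is 1645 days.
1645 mod 7 = 0, so they are the same weekday.
(Apr 19, 2147 is a Wednesday; Oct 20, 2151 is a Wednesday.)

Yes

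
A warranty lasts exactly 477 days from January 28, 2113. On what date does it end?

+365 (one year) → Jan 28, 2114 (112 left).
Jan has 31 days: +4 → Feb 1, 2114 (108 left).
Feb has 28 days: +28 → Mar 1, 2114 (80 left).
Mar has 31 days: +31 → Apr 1, 2114 (49 left).
Apr has 30 days: +30 → May 1, 2114 (19 left).
+19 → May 20, 2114.

May 20, 2114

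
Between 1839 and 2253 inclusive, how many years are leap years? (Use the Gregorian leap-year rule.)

Multiples of 4 in [1839,2253]: 104.
Of those, multiples of 100: 4 (not leap unless ÷400).
Multiples of 400: 1.
Leap years = 104 − 4 + 1 = 101.

101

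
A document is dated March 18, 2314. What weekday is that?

Wednesday

Doomsday rule: the anchor day for the 2300s is Wednesday. For year 14: 14÷12 = 1 r 2, and 2÷4 = 0, so 1+2+0 = 3.
Wednesday + 3 ≡ Saturday — that's 2314's doomsday.
In March the doomsday date is Mar 14.
Mar 18 is 4 days after Mar 14; 4 mod 7 = 4, so Saturday + 4 = Wednesday.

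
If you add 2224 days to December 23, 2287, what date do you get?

+366 (one year; includes Feb 29, 2288) → Dec 23, 2288 (1858 left).
+365 (one year) → Dec 23, 2289 (1493 left).
+365 (one year) → Dec 23, 2290 (1128 left).
+365 (one year) → Dec 23, 2291 (763 left).
+366 (one year; includes Feb 29, 2292) → Dec 23, 2292 (397 left).
Dec has 31 days: +9 → Jan 1, 2293 (388 left).
Jan has 31 days: +31 → Feb 1, 2293 (357 left).
Feb has 28 days: +28 → Mar 1, 2293 (329 left).
Mar has 31 days: +31 → Apr 1, 2293 (298 left).
Apr has 30 days: +30 → May 1, 2293 (268 left).
May has 31 days: +31 → Jun 1, 2293 (237 left).
Jun has 30 days: +30 → Jul 1, 2293 (207 left).
Jul has 31 days: +31 → Aug 1, 2293 (176 left).
Aug has 31 days: +31 → Sep 1, 2293 (145 left).
Sep has 30 days: +30 → Oct 1, 2293 (115 left).
Oct has 31 days: +31 → Nov 1, 2293 (84 left).
Nov has 30 days: +30 → Dec 1, 2293 (54 left).
Dec has 31 days: +31 → Jan 1, 2294 (23 left).
+23 → Jan 24, 2294.

January 24, 2294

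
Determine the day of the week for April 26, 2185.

Doomsday rule: the anchor day for the 2100s is Sunday. For year 85: 85÷12 = 7 r 1, and 1÷4 = 0, so 7+1+0 = 8.
Sunday + 8 ≡ Monday — that's 2185's doomsday.
In April the doomsday date is Apr 4.
Apr 26 is 22 days after Apr 4; 22 mod 7 = 1, so Monday + 1 = Tuesday.

Tuesday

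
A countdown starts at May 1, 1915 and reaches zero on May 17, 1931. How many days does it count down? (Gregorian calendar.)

5860

May 1, 1915 → May 1, 1916: 366 days (Feb 29, 1916 is in that span).
May 1, 1916 → May 1, 1917: 365 days.
May 1, 1917 → May 1, 1918: 365 days.
May 1, 1918 → May 1, 1919: 365 days.
May 1, 1919 → May 1, 1920: 366 days (Feb 29, 1920 is in that span).
May 1, 1920 → May 1, 1921: 365 days.
May 1, 1921 → May 1, 1922: 365 days.
May 1, 1922 → May 1, 1923: 365 days.
May 1, 1923 → May 1, 1924: 366 days (Feb 29, 1924 is in that span).
May 1, 1924 → May 1, 1925: 365 days.
May 1, 1925 → May 1, 1926: 365 days.
May 1, 1926 → May 1, 1927: 365 days.
May 1, 1927 → May 1, 1928: 366 days (Feb 29, 1928 is in that span).
May 1, 1928 → May 1, 1929: 365 days.
May 1, 1929 → May 1, 1930: 365 days.
May 1, 1930 → Jun 1, 1930: 31 days (May has 31).
Jun 1, 1930 → Jul 1, 1930: 30 days (June has 30).
Jul 1, 1930 → Aug 1, 1930: 31 days (July has 31).
Aug 1, 1930 → Sep 1, 1930: 31 days (August has 31).
Sep 1, 1930 → Oct 1, 1930: 30 days (September has 30).
Oct 1, 1930 → Nov 1, 1930: 31 days (October has 31).
Nov 1, 1930 → Dec 1, 1930: 30 days (November has 30).
Dec 1, 1930 → Jan 1, 1931: 31 days (December has 31).
Jan 1, 1931 → Feb 1, 1931: 31 days (January has 31).
Feb 1, 1931 → Mar 1, 1931: 28 days (February has 28).
Mar 1, 1931 → Apr 1, 1931: 31 days (March has 31).
Apr 1, 1931 → May 1, 1931: 30 days (April has 30).
May 1, 1931 → May 17, 1931: 16 days.
Total: 5860 days.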